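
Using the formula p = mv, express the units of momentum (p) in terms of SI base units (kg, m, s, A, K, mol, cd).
Units of each symbol in p = mv:
  m (mass): kg
  v (velocity): m/s

Multiplying the contributions: [kg] · [m/s]
Adding exponents of each base unit: kg: 1, m: 1, s: -1
SI base units of momentum: kg·m/s

Answer: kg·m/s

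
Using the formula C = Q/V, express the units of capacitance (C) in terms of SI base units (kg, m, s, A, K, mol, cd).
Units of each symbol in C = Q/V:
  Q (charge, in coulombs): s·A
  V (voltage, in volts): kg·m²/(s³·A)  → in the denominator, contributes s³·A/(kg·m²)

Multiplying the contributions: [s·A] · [s³·A/(kg·m²)]
Adding exponents of each base unit: kg: -1, m: -2, s: 4, A: 2
SI base units of capacitance: s⁴·A²/(kg·m²)

Answer: s⁴·A²/(kg·m²)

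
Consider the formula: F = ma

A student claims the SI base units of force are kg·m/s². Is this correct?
Units of each symbol in F = ma:
  m (mass): kg
  a (acceleration): m/s²

Multiplying the contributions: [kg] · [m/s²]
Adding exponents of each base unit: kg: 1, m: 1, s: -2
SI base units of force: kg·m/s²

The claimed units kg·m/s² match the derived units, so the claim is correct.

Answer: Yes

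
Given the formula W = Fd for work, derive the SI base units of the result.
Units of each symbol in W = Fd:
  F (force): kg·m/s²
  d (displacement): m

Multiplying the contributions: [kg·m/s²] · [m]
Adding exponents of each base unit: kg: 1, m: 2, s: -2
SI base units of work: kg·m²/s²

Answer: kg·m²/s²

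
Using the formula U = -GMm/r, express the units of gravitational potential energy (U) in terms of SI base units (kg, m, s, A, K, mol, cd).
Units of each symbol in U = -GMm/r:
  G (gravitational constant): m³/(kg·s²)
  M (mass): kg
  m (mass): kg
  r (distance): m  → in the denominator, contributes 1/m
  The minus sign does not affect the units.

Multiplying the contributions: [m³/(kg·s²)] · [kg] · [kg] · [1/m]
Adding exponents of each base unit: kg: 1, m: 2, s: -2
SI base units of gravitational potential energy: kg·m²/s²

Answer: kg·m²/s²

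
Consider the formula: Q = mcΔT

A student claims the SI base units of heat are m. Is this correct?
Units of each symbol in Q = mcΔT:
  m (mass): kg
  c (specific heat capacity, in J/(kg·K)): m²/(s²·K)
  ΔT (temperature change): K

Multiplying the contributions: [kg] · [m²/(s²·K)] · [K]
Adding exponents of each base unit: kg: 1, m: 2, s: -2
SI base units of heat: kg·m²/s²

The claimed units m (exponents m: 1) do not match the derived units kg·m²/s² (exponents kg: 1, m: 2, s: -2), so the claim is incorrect.

Answer: No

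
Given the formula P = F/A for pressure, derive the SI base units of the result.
Units of each symbol in P = F/A:
  F (force): kg·m/s²
  A (area): m²  → in the denominator, contributes 1/m²

Multiplying the contributions: [kg·m/s²] · [1/m²]
Adding exponents of each base unit: kg: 1, m: -1, s: -2
SI base units of pressure: kg/(m·s²)

Answer: kg/(m·s²)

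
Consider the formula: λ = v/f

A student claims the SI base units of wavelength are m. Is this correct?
Units of each symbol in λ = v/f:
  v (wave speed): m/s
  f (frequency): 1/s  → in the denominator, contributes s

Multiplying the contributions: [m/s] · [s]
Adding exponents of each base unit: m: 1
SI base units of wavelength: m

The claimed units m match the derived units, so the claim is correct.

Answer: Yes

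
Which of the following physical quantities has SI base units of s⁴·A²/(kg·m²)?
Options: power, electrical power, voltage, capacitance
Checking the SI base units of each option:
  power (P = W/t): kg·m²/s³  ✗
  electrical power (P = IV): kg·m²/s³  ✗
  voltage (V = IR): kg·m²/(s³·A)  ✗
  capacitance (C = Q/V): s⁴·A²/(kg·m²)  ✓ matches

Only capacitance has units s⁴·A²/(kg·m²).

Answer: capacitance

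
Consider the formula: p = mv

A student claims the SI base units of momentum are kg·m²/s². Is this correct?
Units of each symbol in p = mv:
  m (mass): kg
  v (velocity): m/s

Multiplying the contributions: [kg] · [m/s]
Adding exponents of each base unit: kg: 1, m: 1, s: -1
SI base units of momentum: kg·m/s

The claimed units kg·m²/s² (exponents kg: 1, m: 2, s: -2) do not match the derived units kg·m/s (exponents kg: 1, m: 1, s: -1), so the claim is incorrect.

Answer: No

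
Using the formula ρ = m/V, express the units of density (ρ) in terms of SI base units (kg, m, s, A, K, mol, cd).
Units of each symbol in ρ = m/V:
  m (mass): kg
  V (volume): m³  → in the denominator, contributes 1/m³

Multiplying the contributions: [kg] · [1/m³]
Adding exponents of each base unit: kg: 1, m: -3
SI base units of density: kg/m³

Answer: kg/m³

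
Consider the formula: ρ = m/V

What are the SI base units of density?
Units of each symbol in ρ = m/V:
  m (mass): kg
  V (volume): m³  → in the denominator, contributes 1/m³

Multiplying the contributions: [kg] · [1/m³]
Adding exponents of each base unit: kg: 1, m: -3
SI base units of density: kg/m³

Answer: kg/m³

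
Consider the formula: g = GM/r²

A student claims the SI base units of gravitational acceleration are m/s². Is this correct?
Units of each symbol in g = GM/r²:
  G (gravitational constant): m³/(kg·s²)
  M (mass): kg
  r (distance): m  → to the power 2 in the denominator, contributes 1/m²

Multiplying the contributions: [m³/(kg·s²)] · [kg] · [1/m²]
Adding exponents of each base unit: m: 1, s: -2
SI base units of gravitational acceleration: m/s²

The claimed units m/s² match the derived units, so the claim is correct.

Answer: Yes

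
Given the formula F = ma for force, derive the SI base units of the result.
Units of each symbol in F = ma:
  m (mass): kg
  a (acceleration): m/s²

Multiplying the contributions: [kg] · [m/s²]
Adding exponents of each base unit: kg: 1, m: 1, s: -2
SI base units of force: kg·m/s²

Answer: kg·m/s²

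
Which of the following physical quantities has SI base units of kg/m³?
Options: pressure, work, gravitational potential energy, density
Checking the SI base units of each option:
  pressure (P = F/A): kg/(m·s²)  ✗
  work (W = Fd): kg·m²/s²  ✗
  gravitational potential energy (U = -GMm/r): kg·m²/s²  ✗
  density (ρ = m/V): kg/m³  ✓ matches

Only density has units kg/m³.

Answer: density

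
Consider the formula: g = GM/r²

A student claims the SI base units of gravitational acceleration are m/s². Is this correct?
Units of each symbol in g = GM/r²:
  G (gravitational constant): m³/(kg·s²)
  M (mass): kg
  r (distance): m  → to the power 2 in the denominator, contributes 1/m²

Multiplying the contributions: [m³/(kg·s²)] · [kg] · [1/m²]
Adding exponents of each base unit: m: 1, s: -2
SI base units of gravitational acceleration: m/s²

The claimed units m/s² match the derived units, so the claim is correct.

Answer: Yes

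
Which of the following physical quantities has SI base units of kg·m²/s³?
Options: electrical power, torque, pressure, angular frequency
Checking the SI base units of each option:
  electrical power (P = IV): kg·m²/s³  ✓ matches
  torque (τ = Fr): kg·m²/s²  ✗
  pressure (P = F/A): kg/(m·s²)  ✗
  angular frequency (ω = 2πf): 1/s  ✗

Only electrical power has units kg·m²/s³.

Answer: electrical power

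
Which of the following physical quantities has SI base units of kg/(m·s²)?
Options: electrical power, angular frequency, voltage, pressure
Checking the SI base units of each option:
  electrical power (P = IV): kg·m²/s³  ✗
  angular frequency (ω = 2πf): 1/s  ✗
  voltage (V = IR): kg·m²/(s³·A)  ✗
  pressure (P = F/A): kg/(m·s²)  ✓ matches

Only pressure has units kg/(m·s²).

Answer: pressure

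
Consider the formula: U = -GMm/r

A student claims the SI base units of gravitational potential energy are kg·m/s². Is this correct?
Units of each symbol in U = -GMm/r:
  G (gravitational constant): m³/(kg·s²)
  M (mass): kg
  m (mass): kg
  r (distance): m  → in the denominator, contributes 1/m
  The minus sign does not affect the units.

Multiplying the contributions: [m³/(kg·s²)] · [kg] · [kg] · [1/m]
Adding exponents of each base unit: kg: 1, m: 2, s: -2
SI base units of gravitational potential energy: kg·m²/s²

The claimed units kg·m/s² (exponents kg: 1, m: 1, s: -2) do not match the derived units kg·m²/s² (exponents kg: 1, m: 2, s: -2), so the claim is incorrect.

Answer: No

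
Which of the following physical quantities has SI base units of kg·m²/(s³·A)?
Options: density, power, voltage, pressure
Checking the SI base units of each option:
  density (ρ = m/V): kg/m³  ✗
  power (P = W/t): kg·m²/s³  ✗
  voltage (V = IR): kg·m²/(s³·A)  ✓ matches
  pressure (P = F/A): kg/(m·s²)  ✗

Only voltage has units kg·m²/(s³·A).

Answer: voltage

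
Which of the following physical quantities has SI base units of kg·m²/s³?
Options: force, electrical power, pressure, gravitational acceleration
Checking the SI base units of each option:
  force (F = ma): kg·m/s²  ✗
  electrical power (P = IV): kg·m²/s³  ✓ matches
  pressure (P = F/A): kg/(m·s²)  ✗
  gravitational acceleration (g = GM/r²): m/s²  ✗

Only electrical power has units kg·m²/s³.

Answer: electrical power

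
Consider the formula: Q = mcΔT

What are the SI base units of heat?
Units of each symbol in Q = mcΔT:
  m (mass): kg
  c (specific heat capacity, in J/(kg·K)): m²/(s²·K)
  ΔT (temperature change): K

Multiplying the contributions: [kg] · [m²/(s²·K)] · [K]
Adding exponents of each base unit: kg: 1, m: 2, s: -2
SI base units of heat: kg·m²/s²

Answer: kg·m²/s²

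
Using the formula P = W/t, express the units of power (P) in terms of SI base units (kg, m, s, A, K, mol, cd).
Units of each symbol in P = W/t:
  W (work): kg·m²/s²
  t (time): s  → in the denominator, contributes 1/s

Multiplying the contributions: [kg·m²/s²] · [1/s]
Adding exponents of each base unit: kg: 1, m: 2, s: -3
SI base units of power: kg·m²/s³

Answer: kg·m²/s³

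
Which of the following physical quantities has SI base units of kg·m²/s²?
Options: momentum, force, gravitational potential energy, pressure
Checking the SI base units of each option:
  momentum (p = mv): kg·m/s  ✗
  force (F = ma): kg·m/s²  ✗
  gravitational potential energy (U = -GMm/r): kg·m²/s²  ✓ matches
  pressure (P = F/A): kg/(m·s²)  ✗

Only gravitational potential energy has units kg·m²/s².

Answer: gravitational potential energy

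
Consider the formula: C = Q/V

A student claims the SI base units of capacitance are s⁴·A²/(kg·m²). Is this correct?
Units of each symbol in C = Q/V:
  Q (charge, in coulombs): s·A
  V (voltage, in volts): kg·m²/(s³·A)  → in the denominator, contributes s³·A/(kg·m²)

Multiplying the contributions: [s·A] · [s³·A/(kg·m²)]
Adding exponents of each base unit: kg: -1, m: -2, s: 4, A: 2
SI base units of capacitance: s⁴·A²/(kg·m²)

The claimed units s⁴·A²/(kg·m²) match the derived units, so the claim is correct.

Answer: Yes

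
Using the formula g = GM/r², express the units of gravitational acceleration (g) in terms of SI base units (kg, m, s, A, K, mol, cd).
Units of each symbol in g = GM/r²:
  G (gravitational constant): m³/(kg·s²)
  M (mass): kg
  r (distance): m  → to the power 2 in the denominator, contributes 1/m²

Multiplying the contributions: [m³/(kg·s²)] · [kg] · [1/m²]
Adding exponents of each base unit: m: 1, s: -2
SI base units of gravitational acceleration: m/s²

Answer: m/s²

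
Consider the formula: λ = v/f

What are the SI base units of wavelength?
Units of each symbol in λ = v/f:
  v (wave speed): m/s
  f (frequency): 1/s  → in the denominator, contributes s

Multiplying the contributions: [m/s] · [s]
Adding exponents of each base unit: m: 1
SI base units of wavelength: m

Answer: m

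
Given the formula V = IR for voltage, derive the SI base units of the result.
Units of each symbol in V = IR:
  I (current): A
  R (resistance, in ohms): kg·m²/(s³·A²)

Multiplying the contributions: [A] · [kg·m²/(s³·A²)]
Adding exponents of each base unit: kg: 1, m: 2, s: -3, A: -1
SI base units of voltage: kg·m²/(s³·A)

Answer: kg·m²/(s³·A)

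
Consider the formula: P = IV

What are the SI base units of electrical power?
Units of each symbol in P = IV:
  I (current): A
  V (voltage, in volts): kg·m²/(s³·A)

Multiplying the contributions: [A] · [kg·m²/(s³·A)]
Adding exponents of each base unit: kg: 1, m: 2, s: -3
SI base units of electrical power: kg·m²/s³

Answer: kg·m²/s³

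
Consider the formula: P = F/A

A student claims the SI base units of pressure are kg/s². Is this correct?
Units of each symbol in P = F/A:
  F (force): kg·m/s²
  A (area): m²  → in the denominator, contributes 1/m²

Multiplying the contributions: [kg·m/s²] · [1/m²]
Adding exponents of each base unit: kg: 1, m: -1, s: -2
SI base units of pressure: kg/(m·s²)

The claimed units kg/s² (exponents kg: 1, s: -2) do not match the derived units kg/(m·s²) (exponents kg: 1, m: -1, s: -2), so the claim is incorrect.

Answer: No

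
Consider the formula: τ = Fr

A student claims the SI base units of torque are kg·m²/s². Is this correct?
Units of each symbol in τ = Fr:
  F (force): kg·m/s²
  r (lever arm): m

Multiplying the contributions: [kg·m/s²] · [m]
Adding exponents of each base unit: kg: 1, m: 2, s: -2
SI base units of torque: kg·m²/s²

The claimed units kg·m²/s² match the derived units, so the claim is correct.

Answer: Yes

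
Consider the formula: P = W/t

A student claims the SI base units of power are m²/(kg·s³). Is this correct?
Units of each symbol in P = W/t:
  W (work): kg·m²/s²
  t (time): s  → in the denominator, contributes 1/s

Multiplying the contributions: [kg·m²/s²] · [1/s]
Adding exponents of each base unit: kg: 1, m: 2, s: -3
SI base units of power: kg·m²/s³

The claimed units m²/(kg·s³) (exponents kg: -1, m: 2, s: -3) do not match the derived units kg·m²/s³ (exponents kg: 1, m: 2, s: -3), so the claim is incorrect.

Answer: No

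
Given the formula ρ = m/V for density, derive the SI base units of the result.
Units of each symbol in ρ = m/V:
  m (mass): kg
  V (volume): m³  → in the denominator, contributes 1/m³

Multiplying the contributions: [kg] · [1/m³]
Adding exponents of each base unit: kg: 1, m: -3
SI base units of density: kg/m³

Answer: kg/m³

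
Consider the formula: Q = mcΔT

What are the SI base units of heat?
Units of each symbol in Q = mcΔT:
  m (mass): kg
  c (specific heat capacity, in J/(kg·K)): m²/(s²·K)
  ΔT (temperature change): K

Multiplying the contributions: [kg] · [m²/(s²·K)] · [K]
Adding exponents of each base unit: kg: 1, m: 2, s: -2
SI base units of heat: kg·m²/s²

Answer: kg·m²/s²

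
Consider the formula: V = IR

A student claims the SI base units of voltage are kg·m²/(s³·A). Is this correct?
Units of each symbol in V = IR:
  I (current): A
  R (resistance, in ohms): kg·m²/(s³·A²)

Multiplying the contributions: [A] · [kg·m²/(s³·A²)]
Adding exponents of each base unit: kg: 1, m: 2, s: -3, A: -1
SI base units of voltage: kg·m²/(s³·A)

The claimed units kg·m²/(s³·A) match the derived units, so the claim is correct.

Answer: Yes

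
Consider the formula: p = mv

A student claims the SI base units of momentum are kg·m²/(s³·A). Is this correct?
Units of each symbol in p = mv:
  m (mass): kg
  v (velocity): m/s

Multiplying the contributions: [kg] · [m/s]
Adding exponents of each base unit: kg: 1, m: 1, s: -1
SI base units of momentum: kg·m/s

The claimed units kg·m²/(s³·A) (exponents kg: 1, m: 2, s: -3, A: -1) do not match the derived units kg·m/s (exponents kg: 1, m: 1, s: -1), so the claim is incorrect.

Answer: No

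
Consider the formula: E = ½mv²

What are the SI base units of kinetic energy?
Units of each symbol in E = ½mv²:
  m (mass): kg
  v (speed): m/s  → to the power 2, contributes m²/s²
  The factor ½ is dimensionless.

Multiplying the contributions: [kg] · [m²/s²]
Adding exponents of each base unit: kg: 1, m: 2, s: -2
SI base units of kinetic energy: kg·m²/s²

Answer: kg·m²/s²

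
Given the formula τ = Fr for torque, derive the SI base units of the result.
Units of each symbol in τ = Fr:
  F (force): kg·m/s²
  r (lever arm): m

Multiplying the contributions: [kg·m/s²] · [m]
Adding exponents of each base unit: kg: 1, m: 2, s: -2
SI base units of torque: kg·m²/s²

Answer: kg·m²/s²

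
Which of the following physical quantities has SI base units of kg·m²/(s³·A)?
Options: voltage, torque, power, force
Checking the SI base units of each option:
  voltage (V = IR): kg·m²/(s³·A)  ✓ matches
  torque (τ = Fr): kg·m²/s²  ✗
  power (P = W/t): kg·m²/s³  ✗
  force (F = ma): kg·m/s²  ✗

Only voltage has units kg·m²/(s³·A).

Answer: voltage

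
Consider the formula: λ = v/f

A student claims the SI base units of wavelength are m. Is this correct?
Units of each symbol in λ = v/f:
  v (wave speed): m/s
  f (frequency): 1/s  → in the denominator, contributes s

Multiplying the contributions: [m/s] · [s]
Adding exponents of each base unit: m: 1
SI base units of wavelength: m

The claimed units m match the derived units, so the claim is correct.

Answer: Yes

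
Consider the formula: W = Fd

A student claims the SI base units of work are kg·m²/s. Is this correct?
Units of each symbol in W = Fd:
  F (force): kg·m/s²
  d (displacement): m

Multiplying the contributions: [kg·m/s²] · [m]
Adding exponents of each base unit: kg: 1, m: 2, s: -2
SI base units of work: kg·m²/s²

The claimed units kg·m²/s (exponents kg: 1, m: 2, s: -1) do not match the derived units kg·m²/s² (exponents kg: 1, m: 2, s: -2), so the claim is incorrect.

Answer: No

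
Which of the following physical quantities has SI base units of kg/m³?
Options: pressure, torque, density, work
Checking the SI base units of each option:
  pressure (P = F/A): kg/(m·s²)  ✗
  torque (τ = Fr): kg·m²/s²  ✗
  density (ρ = m/V): kg/m³  ✓ matches
  work (W = Fd): kg·m²/s²  ✗

Only density has units kg/m³.

Answer: density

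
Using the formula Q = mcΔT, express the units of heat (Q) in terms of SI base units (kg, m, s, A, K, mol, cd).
Units of each symbol in Q = mcΔT:
  m (mass): kg
  c (specific heat capacity, in J/(kg·K)): m²/(s²·K)
  ΔT (temperature change): K

Multiplying the contributions: [kg] · [m²/(s²·K)] · [K]
Adding exponents of each base unit: kg: 1, m: 2, s: -2
SI base units of heat: kg·m²/s²

Answer: kg·m²/s²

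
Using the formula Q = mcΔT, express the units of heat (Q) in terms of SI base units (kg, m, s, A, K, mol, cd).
Units of each symbol in Q = mcΔT:
  m (mass): kg
  c (specific heat capacity, in J/(kg·K)): m²/(s²·K)
  ΔT (temperature change): K

Multiplying the contributions: [kg] · [m²/(s²·K)] · [K]
Adding exponents of each base unit: kg: 1, m: 2, s: -2
SI base units of heat: kg·m²/s²

Answer: kg·m²/s²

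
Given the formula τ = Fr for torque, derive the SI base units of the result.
Units of each symbol in τ = Fr:
  F (force): kg·m/s²
  r (lever arm): m

Multiplying the contributions: [kg·m/s²] · [m]
Adding exponents of each base unit: kg: 1, m: 2, s: -2
SI base units of torque: kg·m²/s²

Answer: kg·m²/s²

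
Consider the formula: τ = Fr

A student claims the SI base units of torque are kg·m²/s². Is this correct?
Units of each symbol in τ = Fr:
  F (force): kg·m/s²
  r (lever arm): m

Multiplying the contributions: [kg·m/s²] · [m]
Adding exponents of each base unit: kg: 1, m: 2, s: -2
SI base units of torque: kg·m²/s²

The claimed units kg·m²/s² match the derived units, so the claim is correct.

Answer: Yes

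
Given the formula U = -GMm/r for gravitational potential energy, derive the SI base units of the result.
Units of each symbol in U = -GMm/r:
  G (gravitational constant): m³/(kg·s²)
  M (mass): kg
  m (mass): kg
  r (distance): m  → in the denominator, contributes 1/m
  The minus sign does not affect the units.

Multiplying the contributions: [m³/(kg·s²)] · [kg] · [kg] · [1/m]
Adding exponents of each base unit: kg: 1, m: 2, s: -2
SI base units of gravitational potential energy: kg·m²/s²

Answer: kg·m²/s²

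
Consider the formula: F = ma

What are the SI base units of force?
Units of each symbol in F = ma:
  m (mass): kg
  a (acceleration): m/s²

Multiplying the contributions: [kg] · [m/s²]
Adding exponents of each base unit: kg: 1, m: 1, s: -2
SI base units of force: kg·m/s²

Answer: kg·m/s²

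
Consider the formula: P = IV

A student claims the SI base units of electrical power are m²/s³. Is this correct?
Units of each symbol in P = IV:
  I (current): A
  V (voltage, in volts): kg·m²/(s³·A)

Multiplying the contributions: [A] · [kg·m²/(s³·A)]
Adding exponents of each base unit: kg: 1, m: 2, s: -3
SI base units of electrical power: kg·m²/s³

The claimed units m²/s³ (exponents m: 2, s: -3) do not match the derived units kg·m²/s³ (exponents kg: 1, m: 2, s: -3), so the claim is incorrect.

Answer: No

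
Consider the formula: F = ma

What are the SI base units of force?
Units of each symbol in F = ma:
  m (mass): kg
  a (acceleration): m/s²

Multiplying the contributions: [kg] · [m/s²]
Adding exponents of each base unit: kg: 1, m: 1, s: -2
SI base units of force: kg·m/s²

Answer: kg·m/s²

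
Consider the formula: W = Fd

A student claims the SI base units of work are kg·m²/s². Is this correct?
Units of each symbol in W = Fd:
  F (force): kg·m/s²
  d (displacement): m

Multiplying the contributions: [kg·m/s²] · [m]
Adding exponents of each base unit: kg: 1, m: 2, s: -2
SI base units of work: kg·m²/s²

The claimed units kg·m²/s² match the derived units, so the claim is correct.

Answer: Yes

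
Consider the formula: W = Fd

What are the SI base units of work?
Units of each symbol in W = Fd:
  F (force): kg·m/s²
  d (displacement): m

Multiplying the contributions: [kg·m/s²] · [m]
Adding exponents of each base unit: kg: 1, m: 2, s: -2
SI base units of work: kg·m²/s²

Answer: kg·m²/s²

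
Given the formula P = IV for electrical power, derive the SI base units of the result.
Units of each symbol in P = IV:
  I (current): A
  V (voltage, in volts): kg·m²/(s³·A)

Multiplying the contributions: [A] · [kg·m²/(s³·A)]
Adding exponents of each base unit: kg: 1, m: 2, s: -3
SI base units of electrical power: kg·m²/s³

Answer: kg·m²/s³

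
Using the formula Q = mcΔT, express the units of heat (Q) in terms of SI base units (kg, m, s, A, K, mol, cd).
Units of each symbol in Q = mcΔT:
  m (mass): kg
  c (specific heat capacity, in J/(kg·K)): m²/(s²·K)
  ΔT (temperature change): K

Multiplying the contributions: [kg] · [m²/(s²·K)] · [K]
Adding exponents of each base unit: kg: 1, m: 2, s: -2
SI base units of heat: kg·m²/s²

Answer: kg·m²/s²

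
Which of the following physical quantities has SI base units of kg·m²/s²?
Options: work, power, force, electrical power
Checking the SI base units of each option:
  work (W = Fd): kg·m²/s²  ✓ matches
  power (P = W/t): kg·m²/s³  ✗
  force (F = ma): kg·m/s²  ✗
  electrical power (P = IV): kg·m²/s³  ✗

Only work has units kg·m²/s².

Answer: work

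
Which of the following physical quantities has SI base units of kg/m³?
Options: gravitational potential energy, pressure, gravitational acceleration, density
Checking the SI base units of each option:
  gravitational potential energy (U = -GMm/r): kg·m²/s²  ✗
  pressure (P = F/A): kg/(m·s²)  ✗
  gravitational acceleration (g = GM/r²): m/s²  ✗
  density (ρ = m/V): kg/m³  ✓ matches

Only density has units kg/m³.

Answer: density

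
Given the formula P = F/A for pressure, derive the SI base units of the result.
Units of each symbol in P = F/A:
  F (force): kg·m/s²
  A (area): m²  → in the denominator, contributes 1/m²

Multiplying the contributions: [kg·m/s²] · [1/m²]
Adding exponents of each base unit: kg: 1, m: -1, s: -2
SI base units of pressure: kg/(m·s²)

Answer: kg/(m·s²)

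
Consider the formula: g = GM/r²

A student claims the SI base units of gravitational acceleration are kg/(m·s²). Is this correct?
Units of each symbol in g = GM/r²:
  G (gravitational constant): m³/(kg·s²)
  M (mass): kg
  r (distance): m  → to the power 2 in the denominator, contributes 1/m²

Multiplying the contributions: [m³/(kg·s²)] · [kg] · [1/m²]
Adding exponents of each base unit: m: 1, s: -2
SI base units of gravitational acceleration: m/s²

The claimed units kg/(m·s²) (exponents kg: 1, m: -1, s: -2) do not match the derived units m/s² (exponents m: 1, s: -2), so the claim is incorrect.

Answer: No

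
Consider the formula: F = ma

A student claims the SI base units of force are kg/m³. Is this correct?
Units of each symbol in F = ma:
  m (mass): kg
  a (acceleration): m/s²

Multiplying the contributions: [kg] · [m/s²]
Adding exponents of each base unit: kg: 1, m: 1, s: -2
SI base units of force: kg·m/s²

The claimed units kg/m³ (exponents kg: 1, m: -3) do not match the derived units kg·m/s² (exponents kg: 1, m: 1, s: -2), so the claim is incorrect.

Answer: No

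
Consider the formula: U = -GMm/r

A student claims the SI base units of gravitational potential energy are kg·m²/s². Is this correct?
Units of each symbol in U = -GMm/r:
  G (gravitational constant): m³/(kg·s²)
  M (mass): kg
  m (mass): kg
  r (distance): m  → in the denominator, contributes 1/m
  The minus sign does not affect the units.

Multiplying the contributions: [m³/(kg·s²)] · [kg] · [kg] · [1/m]
Adding exponents of each base unit: kg: 1, m: 2, s: -2
SI base units of gravitational potential energy: kg·m²/s²

The claimed units kg·m²/s² match the derived units, so the claim is correct.

Answer: Yes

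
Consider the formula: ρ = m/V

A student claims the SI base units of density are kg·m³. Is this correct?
Units of each symbol in ρ = m/V:
  m (mass): kg
  V (volume): m³  → in the denominator, contributes 1/m³

Multiplying the contributions: [kg] · [1/m³]
Adding exponents of each base unit: kg: 1, m: -3
SI base units of density: kg/m³

The claimed units kg·m³ (exponents kg: 1, m: 3) do not match the derived units kg/m³ (exponents kg: 1, m: -3), so the claim is incorrect.

Answer: No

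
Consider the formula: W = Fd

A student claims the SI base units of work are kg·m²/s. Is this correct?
Units of each symbol in W = Fd:
  F (force): kg·m/s²
  d (displacement): m

Multiplying the contributions: [kg·m/s²] · [m]
Adding exponents of each base unit: kg: 1, m: 2, s: -2
SI base units of work: kg·m²/s²

The claimed units kg·m²/s (exponents kg: 1, m: 2, s: -1) do not match the derived units kg·m²/s² (exponents kg: 1, m: 2, s: -2), so the claim is incorrect.

Answer: No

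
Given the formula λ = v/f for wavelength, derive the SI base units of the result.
Units of each symbol in λ = v/f:
  v (wave speed): m/s
  f (frequency): 1/s  → in the denominator, contributes s

Multiplying the contributions: [m/s] · [s]
Adding exponents of each base unit: m: 1
SI base units of wavelength: m

Answer: m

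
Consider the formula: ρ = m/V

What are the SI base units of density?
Units of each symbol in ρ = m/V:
  m (mass): kg
  V (volume): m³  → in the denominator, contributes 1/m³

Multiplying the contributions: [kg] · [1/m³]
Adding exponents of each base unit: kg: 1, m: -3
SI base units of density: kg/m³

Answer: kg/m³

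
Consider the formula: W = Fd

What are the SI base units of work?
Units of each symbol in W = Fd:
  F (force): kg·m/s²
  d (displacement): m

Multiplying the contributions: [kg·m/s²] · [m]
Adding exponents of each base unit: kg: 1, m: 2, s: -2
SI base units of work: kg·m²/s²

Answer: kg·m²/s²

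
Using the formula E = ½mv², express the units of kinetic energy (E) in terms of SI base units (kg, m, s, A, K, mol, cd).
Units of each symbol in E = ½mv²:
  m (mass): kg
  v (speed): m/s  → to the power 2, contributes m²/s²
  The factor ½ is dimensionless.

Multiplying the contributions: [kg] · [m²/s²]
Adding exponents of each base unit: kg: 1, m: 2, s: -2
SI base units of kinetic energy: kg·m²/s²

Answer: kg·m²/s²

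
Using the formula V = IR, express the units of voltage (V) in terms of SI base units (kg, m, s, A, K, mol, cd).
Units of each symbol in V = IR:
  I (current): A
  R (resistance, in ohms): kg·m²/(s³·A²)

Multiplying the contributions: [A] · [kg·m²/(s³·A²)]
Adding exponents of each base unit: kg: 1, m: 2, s: -3, A: -1
SI base units of voltage: kg·m²/(s³·A)

Answer: kg·m²/(s³·A)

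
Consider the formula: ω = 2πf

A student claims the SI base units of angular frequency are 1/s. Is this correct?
Units of each symbol in ω = 2πf:
  f (frequency): 1/s
  The factor 2π is dimensionless.

Multiplying the contributions: [1/s]
Adding exponents of each base unit: s: -1
SI base units of angular frequency: 1/s

The claimed units 1/s match the derived units, so the claim is correct.

Answer: Yes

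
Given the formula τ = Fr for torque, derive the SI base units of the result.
Units of each symbol in τ = Fr:
  F (force): kg·m/s²
  r (lever arm): m

Multiplying the contributions: [kg·m/s²] · [m]
Adding exponents of each base unit: kg: 1, m: 2, s: -2
SI base units of torque: kg·m²/s²

Answer: kg·m²/s²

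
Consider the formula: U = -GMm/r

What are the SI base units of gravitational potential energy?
Units of each symbol in U = -GMm/r:
  G (gravitational constant): m³/(kg·s²)
  M (mass): kg
  m (mass): kg
  r (distance): m  → in the denominator, contributes 1/m
  The minus sign does not affect the units.

Multiplying the contributions: [m³/(kg·s²)] · [kg] · [kg] · [1/m]
Adding exponents of each base unit: kg: 1, m: 2, s: -2
SI base units of gravitational potential energy: kg·m²/s²

Answer: kg·m²/s²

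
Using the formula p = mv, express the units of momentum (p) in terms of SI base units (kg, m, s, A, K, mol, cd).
Units of each symbol in p = mv:
  m (mass): kg
  v (velocity): m/s

Multiplying the contributions: [kg] · [m/s]
Adding exponents of each base unit: kg: 1, m: 1, s: -1
SI base units of momentum: kg·m/s

Answer: kg·m/s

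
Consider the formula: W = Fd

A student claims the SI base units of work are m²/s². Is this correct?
Units of each symbol in W = Fd:
  F (force): kg·m/s²
  d (displacement): m

Multiplying the contributions: [kg·m/s²] · [m]
Adding exponents of each base unit: kg: 1, m: 2, s: -2
SI base units of work: kg·m²/s²

The claimed units m²/s² (exponents m: 2, s: -2) do not match the derived units kg·m²/s² (exponents kg: 1, m: 2, s: -2), so the claim is incorrect.

Answer: No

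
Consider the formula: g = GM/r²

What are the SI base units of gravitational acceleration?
Units of each symbol in g = GM/r²:
  G (gravitational constant): m³/(kg·s²)
  M (mass): kg
  r (distance): m  → to the power 2 in the denominator, contributes 1/m²

Multiplying the contributions: [m³/(kg·s²)] · [kg] · [1/m²]
Adding exponents of each base unit: m: 1, s: -2
SI base units of gravitational acceleration: m/s²

Answer: m/s²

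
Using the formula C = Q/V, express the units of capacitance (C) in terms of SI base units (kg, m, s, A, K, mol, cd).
Units of each symbol in C = Q/V:
  Q (charge, in coulombs): s·A
  V (voltage, in volts): kg·m²/(s³·A)  → in the denominator, contributes s³·A/(kg·m²)

Multiplying the contributions: [s·A] · [s³·A/(kg·m²)]
Adding exponents of each base unit: kg: -1, m: -2, s: 4, A: 2
SI base units of capacitance: s⁴·A²/(kg·m²)

Answer: s⁴·A²/(kg·m²)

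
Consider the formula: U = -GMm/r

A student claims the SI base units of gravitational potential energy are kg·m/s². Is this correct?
Units of each symbol in U = -GMm/r:
  G (gravitational constant): m³/(kg·s²)
  M (mass): kg
  m (mass): kg
  r (distance): m  → in the denominator, contributes 1/m
  The minus sign does not affect the units.

Multiplying the contributions: [m³/(kg·s²)] · [kg] · [kg] · [1/m]
Adding exponents of each base unit: kg: 1, m: 2, s: -2
SI base units of gravitational potential energy: kg·m²/s²

The claimed units kg·m/s² (exponents kg: 1, m: 1, s: -2) do not match the derived units kg·m²/s² (exponents kg: 1, m: 2, s: -2), so the claim is incorrect.

Answer: No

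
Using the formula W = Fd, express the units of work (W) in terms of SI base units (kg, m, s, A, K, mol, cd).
Units of each symbol in W = Fd:
  F (force): kg·m/s²
  d (displacement): m

Multiplying the contributions: [kg·m/s²] · [m]
Adding exponents of each base unit: kg: 1, m: 2, s: -2
SI base units of work: kg·m²/s²

Answer: kg·m²/s²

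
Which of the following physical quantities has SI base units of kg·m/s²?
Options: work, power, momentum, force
Checking the SI base units of each option:
  work (W = Fd): kg·m²/s²  ✗
  power (P = W/t): kg·m²/s³  ✗
  momentum (p = mv): kg·m/s  ✗
  force (F = ma): kg·m/s²  ✓ matches

Only force has units kg·m/s².

Answer: force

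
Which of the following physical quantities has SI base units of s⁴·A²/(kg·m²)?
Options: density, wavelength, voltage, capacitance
Checking the SI base units of each option:
  density (ρ = m/V): kg/m³  ✗
  wavelength (λ = v/f): m  ✗
  voltage (V = IR): kg·m²/(s³·A)  ✗
  capacitance (C = Q/V): s⁴·A²/(kg·m²)  ✓ matches

Only capacitance has units s⁴·A²/(kg·m²).

Answer: capacitance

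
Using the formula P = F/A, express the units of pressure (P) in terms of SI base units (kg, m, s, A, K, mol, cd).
Units of each symbol in P = F/A:
  F (force): kg·m/s²
  A (area): m²  → in the denominator, contributes 1/m²

Multiplying the contributions: [kg·m/s²] · [1/m²]
Adding exponents of each base unit: kg: 1, m: -1, s: -2
SI base units of pressure: kg/(m·s²)

Answer: kg/(m·s²)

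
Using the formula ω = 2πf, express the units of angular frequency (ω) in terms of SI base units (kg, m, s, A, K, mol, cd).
Units of each symbol in ω = 2πf:
  f (frequency): 1/s
  The factor 2π is dimensionless.

Multiplying the contributions: [1/s]
Adding exponents of each base unit: s: -1
SI base units of angular frequency: 1/s

Answer: 1/s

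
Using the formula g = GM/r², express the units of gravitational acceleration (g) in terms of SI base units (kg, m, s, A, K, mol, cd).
Units of each symbol in g = GM/r²:
  G (gravitational constant): m³/(kg·s²)
  M (mass): kg
  r (distance): m  → to the power 2 in the denominator, contributes 1/m²

Multiplying the contributions: [m³/(kg·s²)] · [kg] · [1/m²]
Adding exponents of each base unit: m: 1, s: -2
SI base units of gravitational acceleration: m/s²

Answer: m/s²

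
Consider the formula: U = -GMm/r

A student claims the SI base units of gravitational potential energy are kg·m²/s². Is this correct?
Units of each symbol in U = -GMm/r:
  G (gravitational constant): m³/(kg·s²)
  M (mass): kg
  m (mass): kg
  r (distance): m  → in the denominator, contributes 1/m
  The minus sign does not affect the units.

Multiplying the contributions: [m³/(kg·s²)] · [kg] · [kg] · [1/m]
Adding exponents of each base unit: kg: 1, m: 2, s: -2
SI base units of gravitational potential energy: kg·m²/s²

The claimed units kg·m²/s² match the derived units, so the claim is correct.

Answer: Yes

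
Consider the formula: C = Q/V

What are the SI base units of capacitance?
Units of each symbol in C = Q/V:
  Q (charge, in coulombs): s·A
  V (voltage, in volts): kg·m²/(s³·A)  → in the denominator, contributes s³·A/(kg·m²)

Multiplying the contributions: [s·A] · [s³·A/(kg·m²)]
Adding exponents of each base unit: kg: -1, m: -2, s: 4, A: 2
SI base units of capacitance: s⁴·A²/(kg·m²)

Answer: s⁴·A²/(kg·m²)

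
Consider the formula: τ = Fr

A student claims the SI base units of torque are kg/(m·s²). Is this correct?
Units of each symbol in τ = Fr:
  F (force): kg·m/s²
  r (lever arm): m

Multiplying the contributions: [kg·m/s²] · [m]
Adding exponents of each base unit: kg: 1, m: 2, s: -2
SI base units of torque: kg·m²/s²

The claimed units kg/(m·s²) (exponents kg: 1, m: -1, s: -2) do not match the derived units kg·m²/s² (exponents kg: 1, m: 2, s: -2), so the claim is incorrect.

Answer: No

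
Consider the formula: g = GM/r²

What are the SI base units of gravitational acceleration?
Units of each symbol in g = GM/r²:
  G (gravitational constant): m³/(kg·s²)
  M (mass): kg
  r (distance): m  → to the power 2 in the denominator, contributes 1/m²

Multiplying the contributions: [m³/(kg·s²)] · [kg] · [1/m²]
Adding exponents of each base unit: m: 1, s: -2
SI base units of gravitational acceleration: m/s²

Answer: m/s²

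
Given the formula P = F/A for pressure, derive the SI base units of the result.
Units of each symbol in P = F/A:
  F (force): kg·m/s²
  A (area): m²  → in the denominator, contributes 1/m²

Multiplying the contributions: [kg·m/s²] · [1/m²]
Adding exponents of each base unit: kg: 1, m: -1, s: -2
SI base units of pressure: kg/(m·s²)

Answer: kg/(m·s²)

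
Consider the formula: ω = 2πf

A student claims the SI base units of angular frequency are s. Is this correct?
Units of each symbol in ω = 2πf:
  f (frequency): 1/s
  The factor 2π is dimensionless.

Multiplying the contributions: [1/s]
Adding exponents of each base unit: s: -1
SI base units of angular frequency: 1/s

The claimed units s (exponents s: 1) do not match the derived units 1/s (exponents s: -1), so the claim is incorrect.

Answer: No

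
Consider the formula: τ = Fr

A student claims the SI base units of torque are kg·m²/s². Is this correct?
Units of each symbol in τ = Fr:
  F (force): kg·m/s²
  r (lever arm): m

Multiplying the contributions: [kg·m/s²] · [m]
Adding exponents of each base unit: kg: 1, m: 2, s: -2
SI base units of torque: kg·m²/s²

The claimed units kg·m²/s² match the derived units, so the claim is correct.

Answer: Yes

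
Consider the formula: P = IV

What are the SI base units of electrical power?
Units of each symbol in P = IV:
  I (current): A
  V (voltage, in volts): kg·m²/(s³·A)

Multiplying the contributions: [A] · [kg·m²/(s³·A)]
Adding exponents of each base unit: kg: 1, m: 2, s: -3
SI base units of electrical power: kg·m²/s³

Answer: kg·m²/s³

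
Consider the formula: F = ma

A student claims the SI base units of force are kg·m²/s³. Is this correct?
Units of each symbol in F = ma:
  m (mass): kg
  a (acceleration): m/s²

Multiplying the contributions: [kg] · [m/s²]
Adding exponents of each base unit: kg: 1, m: 1, s: -2
SI base units of force: kg·m/s²

The claimed units kg·m²/s³ (exponents kg: 1, m: 2, s: -3) do not match the derived units kg·m/s² (exponents kg: 1, m: 1, s: -2), so the claim is incorrect.

Answer: No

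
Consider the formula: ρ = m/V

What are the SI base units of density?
Units of each symbol in ρ = m/V:
  m (mass): kg
  V (volume): m³  → in the denominator, contributes 1/m³

Multiplying the contributions: [kg] · [1/m³]
Adding exponents of each base unit: kg: 1, m: -3
SI base units of density: kg/m³

Answer: kg/m³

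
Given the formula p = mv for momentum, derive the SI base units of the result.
Units of each symbol in p = mv:
  m (mass): kg
  v (velocity): m/s

Multiplying the contributions: [kg] · [m/s]
Adding exponents of each base unit: kg: 1, m: 1, s: -1
SI base units of momentum: kg·m/s

Answer: kg·m/s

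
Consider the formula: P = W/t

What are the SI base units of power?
Units of each symbol in P = W/t:
  W (work): kg·m²/s²
  t (time): s  → in the denominator, contributes 1/s

Multiplying the contributions: [kg·m²/s²] · [1/s]
Adding exponents of each base unit: kg: 1, m: 2, s: -3
SI base units of power: kg·m²/s³

Answer: kg·m²/s³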